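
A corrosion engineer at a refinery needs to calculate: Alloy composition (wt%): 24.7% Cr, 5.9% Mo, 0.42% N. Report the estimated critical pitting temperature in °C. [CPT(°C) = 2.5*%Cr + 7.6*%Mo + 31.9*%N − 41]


Apply the ASTM G48 empirical CPT estimate: CPT(°C) = 2.5*%Cr + 7.6*%Mo + 31.9*%N − 41
2.5*24.7 = 61.75; 7.6*5.9 = 44.84; 31.9*0.42 = 13.398
CPT = 61.75 + 44.84 + 13.398 − 41 = 78.988 °C
Rounded to 0.1 °C: CPT ≈ 79.0 °C

79.0 °C


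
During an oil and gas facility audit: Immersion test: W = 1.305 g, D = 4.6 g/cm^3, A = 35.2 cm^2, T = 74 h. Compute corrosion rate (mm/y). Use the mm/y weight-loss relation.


Apply the mm/y weight-loss relation: CR = 87600 * W / (D * A * T)
Numerator: 87600 * 1.305 = 114318.0
Denominator: 4.6 * 35.2 * 74 = 11982.08
CR = 114318.0 / 11982.08 = 9.5407 mm/y

9.5407 mm/y


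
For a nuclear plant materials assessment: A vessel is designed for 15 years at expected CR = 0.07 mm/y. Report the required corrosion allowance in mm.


Corrosion allowance = CR × design life
CA = 0.07 * 15 = 1.05 mm

1.05 mm


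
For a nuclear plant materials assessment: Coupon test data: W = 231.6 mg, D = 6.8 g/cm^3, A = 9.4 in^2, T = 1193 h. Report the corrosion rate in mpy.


Apply the mpy weight-loss relation: CR = 534 * W / (D * A * T)
Numerator: 534 * 231.6 = 123674.4
Denominator: 6.8 * 9.4 * 1193 = 76256.56
CR = 123674.4 / 76256.56 = 1.6218 mpy

1.6218 mpy


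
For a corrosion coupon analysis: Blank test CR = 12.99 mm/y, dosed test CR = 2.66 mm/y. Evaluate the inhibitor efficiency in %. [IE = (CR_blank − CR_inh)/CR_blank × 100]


Apply the inhibitor-efficiency definition: IE = (CR_blank − CR_inh)/CR_blank × 100
IE = (12.99 − 2.66) / 12.99 × 100
IE = 10.33 / 12.99 × 100 = 79.5 %

79.5 %


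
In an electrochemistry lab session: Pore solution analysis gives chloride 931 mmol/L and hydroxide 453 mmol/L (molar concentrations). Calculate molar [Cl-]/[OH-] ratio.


Threshold parameter = [Cl-] / [OH-] (molar basis; both in mmol/L, so units cancel)
Ratio = 931 / 453 = 2.06

2.06


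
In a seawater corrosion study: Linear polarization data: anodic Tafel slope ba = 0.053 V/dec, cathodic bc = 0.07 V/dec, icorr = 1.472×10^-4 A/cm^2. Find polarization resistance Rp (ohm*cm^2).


Apply the Stern-Geary equation: Rp = ba*bc / (2.303*icorr*(ba+bc))
ba*bc = 0.053*0.07 = 0.00371
ba+bc = 0.123; 2.303*icorr*(ba+bc) = 2.303*1.472×10^-4*0.123 = 4.1697197×10^-5
Rp = 0.00371 / 4.1697197×10^-5 = 89.0 ohm*cm^2

89.0 ohm*cm^2


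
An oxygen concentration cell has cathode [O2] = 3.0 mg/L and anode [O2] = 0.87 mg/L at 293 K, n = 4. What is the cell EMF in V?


Apply the Nernst concentration-cell relation: E = (RT/nF)*ln(C_cathode/C_anode)
RT/nF = 8.314*293/(4*96485) = 0.00631187 V
ln(3.0/0.87) = 1.23787
E = 0.00631187 * 1.23787 = 0.00781 V

0.00781 V


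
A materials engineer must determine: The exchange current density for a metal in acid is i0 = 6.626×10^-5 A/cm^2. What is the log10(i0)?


i0 = 6.626×10^-5 A/cm^2
log10(i0) = -4.179

-4.179


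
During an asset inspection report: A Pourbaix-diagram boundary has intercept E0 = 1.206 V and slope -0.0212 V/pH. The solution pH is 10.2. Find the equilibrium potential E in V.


Apply the Pourbaix line equation: E = E0 + slope*pH
E = 1.206 + (-0.0212)*10.2 = 1.206 + (-0.21624) = 0.98976 V
Rounded to 3 decimal places: E = 0.990 V

0.990 V


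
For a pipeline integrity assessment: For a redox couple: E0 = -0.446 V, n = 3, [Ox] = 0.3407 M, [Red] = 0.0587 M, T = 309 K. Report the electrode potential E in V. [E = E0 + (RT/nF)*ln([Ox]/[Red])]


Apply the Nernst equation: E = E0 + (RT/nF)*ln([Ox]/[Red])
Step 1: RT/nF = 8.314*309/(3*96485) = 0.00887539 V
Step 2: [Ox]/[Red] = 0.3407/0.0587 = 5.804089
Step 3: ln(5.804089) = 1.758563
Step 4: correction = 0.00887539 * 1.758563 = 0.0156 V
E = -0.446 + 0.0156 = -0.4304 V

-0.4304 V


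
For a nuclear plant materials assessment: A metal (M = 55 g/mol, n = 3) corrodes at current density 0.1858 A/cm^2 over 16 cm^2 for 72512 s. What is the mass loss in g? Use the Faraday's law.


Apply Faraday's law: m = i*A*t*M / (n*F)
Total charge passed Q = i*A*t = 0.1858*16*72512 = 215563.6736 C
m = Q*M/(n*F) = 215563.6736*55/(3*96485) = 40.96 g

40.96 g


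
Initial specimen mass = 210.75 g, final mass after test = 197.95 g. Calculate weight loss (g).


Weight loss = initial − final
WL = 210.75 − 197.95 = 12.8 g

12.8 g


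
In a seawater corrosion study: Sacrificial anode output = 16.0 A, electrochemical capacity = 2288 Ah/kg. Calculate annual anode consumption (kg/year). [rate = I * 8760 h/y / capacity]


Annual consumption = current * hours per year / capacity
Rate = 16.0 * 8760 / 2288 = 61.3 kg/year

61.3 kg/year


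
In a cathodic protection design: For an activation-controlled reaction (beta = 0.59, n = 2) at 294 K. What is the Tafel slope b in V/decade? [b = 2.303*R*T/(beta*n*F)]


Apply the Tafel slope relation: b = 2.303*R*T/(beta*n*F)
Numerator: 2.303 * 8.314 * 294 = 5629.26
Denominator: 0.59 * 2 * 96485 = 113852.3
b = 5629.26 / 113852.3 = 0.0494 V/decade

0.0494 V/decade


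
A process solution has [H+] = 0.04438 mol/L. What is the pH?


pH = −log10[H+]
pH = −log10(0.04438) = 1.35

1.35


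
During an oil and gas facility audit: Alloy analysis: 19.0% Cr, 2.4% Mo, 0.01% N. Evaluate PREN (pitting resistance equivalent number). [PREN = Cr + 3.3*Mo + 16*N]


Apply the PREN formula: PREN = Cr + 3.3*Mo + 16*N
PREN = 19.0 + 3.3*2.4 + 16*0.01
PREN = 19.0 + 7.92 + 0.16 = 27.08

27.08


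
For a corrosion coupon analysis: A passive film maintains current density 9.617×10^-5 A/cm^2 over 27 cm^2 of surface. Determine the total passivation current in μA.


I = i_pass * A, then convert A → μA (×10^6)
I = 9.617×10^-5 * 27 * 10^6 = 2596.59 μA

2596.59 μA


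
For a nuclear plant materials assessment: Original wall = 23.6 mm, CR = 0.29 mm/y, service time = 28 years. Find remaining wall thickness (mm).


Remaining wall = original − CR × time
t = 23.6 − 0.29*28 = 23.6 − 8.12 = 15.48 mm

15.48 mm


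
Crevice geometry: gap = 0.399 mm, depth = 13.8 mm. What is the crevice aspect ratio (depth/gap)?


Aspect ratio = depth / gap
Ratio = 13.8 / 0.399 = 34.6

34.6


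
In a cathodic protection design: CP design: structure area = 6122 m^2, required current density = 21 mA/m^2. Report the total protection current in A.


I = area * current density, then convert mA → A (÷1000)
I = 6122 * 21 / 1000 = 128.56 A

128.56 A


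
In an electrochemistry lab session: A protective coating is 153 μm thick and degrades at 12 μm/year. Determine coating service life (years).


Service life = thickness / degradation rate
Life = 153 / 12 = 12.8 years

12.8 years


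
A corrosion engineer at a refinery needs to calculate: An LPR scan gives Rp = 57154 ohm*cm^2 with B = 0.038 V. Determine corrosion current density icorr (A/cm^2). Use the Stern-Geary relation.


Apply the Stern-Geary relation: icorr = B / Rp
icorr = 0.038 / 57154 = 6.649×10^-7 A/cm^2

6.649×10^-7 A/cm^2


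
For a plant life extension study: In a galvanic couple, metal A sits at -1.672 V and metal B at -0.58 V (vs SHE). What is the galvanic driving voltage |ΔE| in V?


Driving voltage is the absolute potential difference.
|ΔE| = |-1.672 − (-0.58)| = 1.092 V

1.092 V


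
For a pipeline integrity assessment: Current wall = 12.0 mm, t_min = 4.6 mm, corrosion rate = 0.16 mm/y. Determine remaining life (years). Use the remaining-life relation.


Apply the remaining-life relation: RL = (t_current − t_min) / CR
RL = (12.0 − 4.6) / 0.16 = 7.4 / 0.16 = 46.3 years

46.3 years


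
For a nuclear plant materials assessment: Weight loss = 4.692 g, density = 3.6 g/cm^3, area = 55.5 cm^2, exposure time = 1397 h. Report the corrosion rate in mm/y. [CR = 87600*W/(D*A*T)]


Apply the mm/y weight-loss relation: CR = 87600 * W / (D * A * T)
Numerator: 87600 * 4.692 = 411019.2
Denominator: 3.6 * 55.5 * 1397 = 279120.6
CR = 411019.2 / 279120.6 = 1.472551 mm/y

1.472551 mm/y


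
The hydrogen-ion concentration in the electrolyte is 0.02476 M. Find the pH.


pH = −log10[H+]
pH = −log10(0.02476) = 1.61

1.61


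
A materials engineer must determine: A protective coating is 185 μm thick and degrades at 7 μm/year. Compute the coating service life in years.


Service life = thickness / degradation rate
Life = 185 / 7 = 26.4 years

26.4 years


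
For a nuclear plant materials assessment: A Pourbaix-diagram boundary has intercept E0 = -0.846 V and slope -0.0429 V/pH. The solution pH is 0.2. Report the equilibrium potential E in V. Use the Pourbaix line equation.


Apply the Pourbaix line equation: E = E0 + slope*pH
E = -0.846 + (-0.0429)*0.2 = -0.846 + (-0.00858) = -0.85458 V
Rounded to 4 decimal places: E = -0.8546 V

-0.8546 V


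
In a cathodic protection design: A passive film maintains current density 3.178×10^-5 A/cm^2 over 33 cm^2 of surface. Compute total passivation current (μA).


I = i_pass * A, then convert A → μA (×10^6)
I = 3.178×10^-5 * 33 * 10^6 = 1048.74 μA

1048.74 μA


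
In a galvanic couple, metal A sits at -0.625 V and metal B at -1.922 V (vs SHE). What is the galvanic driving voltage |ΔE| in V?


Driving voltage is the absolute potential difference.
|ΔE| = |-0.625 − (-1.922)| = 1.297 V

1.297 V


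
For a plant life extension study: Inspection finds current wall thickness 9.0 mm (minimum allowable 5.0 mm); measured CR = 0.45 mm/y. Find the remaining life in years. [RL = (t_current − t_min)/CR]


Apply the remaining-life relation: RL = (t_current − t_min) / CR
RL = (9.0 − 5.0) / 0.45 = 4.0 / 0.45 = 8.9 years

8.9 years


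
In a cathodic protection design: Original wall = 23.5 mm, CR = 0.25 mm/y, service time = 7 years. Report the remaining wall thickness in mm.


Remaining wall = original − CR × time
t = 23.5 − 0.25*7 = 23.5 − 1.75 = 21.75 mm

21.75 mm


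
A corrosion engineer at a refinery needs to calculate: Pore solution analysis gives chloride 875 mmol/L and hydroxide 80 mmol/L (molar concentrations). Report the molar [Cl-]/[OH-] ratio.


Threshold parameter = [Cl-] / [OH-] (molar basis; both in mmol/L, so units cancel)
Ratio = 875 / 80 = 10.94

10.94


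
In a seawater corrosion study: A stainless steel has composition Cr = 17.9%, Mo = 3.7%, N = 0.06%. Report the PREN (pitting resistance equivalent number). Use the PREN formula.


Apply the PREN formula: PREN = Cr + 3.3*Mo + 16*N
PREN = 17.9 + 3.3*3.7 + 16*0.06
PREN = 17.9 + 12.21 + 0.96 = 31.07

31.07


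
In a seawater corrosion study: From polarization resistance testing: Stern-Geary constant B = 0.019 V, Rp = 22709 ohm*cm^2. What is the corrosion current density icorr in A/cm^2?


Apply the Stern-Geary relation: icorr = B / Rp
icorr = 0.019 / 22709 = 8.367×10^-7 A/cm^2

8.367×10^-7 A/cm^2


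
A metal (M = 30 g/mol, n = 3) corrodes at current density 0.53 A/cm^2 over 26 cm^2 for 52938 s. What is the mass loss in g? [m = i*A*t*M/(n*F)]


Apply Faraday's law: m = i*A*t*M / (n*F)
Total charge passed Q = i*A*t = 0.53*26*52938 = 729485.64 C
m = Q*M/(n*F) = 729485.64*30/(3*96485) = 75.60612 g

75.60612 g


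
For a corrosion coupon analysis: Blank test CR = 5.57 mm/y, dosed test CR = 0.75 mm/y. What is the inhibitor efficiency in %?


Apply the inhibitor-efficiency definition: IE = (CR_blank − CR_inh)/CR_blank × 100
IE = (5.57 − 0.75) / 5.57 × 100
IE = 4.82 / 5.57 × 100 = 86.5 %

86.5 %


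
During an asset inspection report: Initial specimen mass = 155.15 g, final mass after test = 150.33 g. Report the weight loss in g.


Weight loss = initial − final
WL = 155.15 − 150.33 = 4.82 g

4.82 g


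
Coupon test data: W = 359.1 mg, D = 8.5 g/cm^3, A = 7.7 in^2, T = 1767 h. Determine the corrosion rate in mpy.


Apply the mpy weight-loss relation: CR = 534 * W / (D * A * T)
Numerator: 534 * 359.1 = 191759.4
Denominator: 8.5 * 7.7 * 1767 = 115650.15
CR = 191759.4 / 115650.15 = 1.658 mpy

1.658 mpy


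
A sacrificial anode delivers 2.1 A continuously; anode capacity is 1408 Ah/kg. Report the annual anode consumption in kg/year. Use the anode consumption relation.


Annual consumption = current * hours per year / capacity
Rate = 2.1 * 8760 / 1408 = 13.1 kg/year

13.1 kg/year


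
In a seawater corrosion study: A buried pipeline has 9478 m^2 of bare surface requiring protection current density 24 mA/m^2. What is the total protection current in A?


I = area * current density, then convert mA → A (÷1000)
I = 9478 * 24 / 1000 = 227.47 A

227.47 A


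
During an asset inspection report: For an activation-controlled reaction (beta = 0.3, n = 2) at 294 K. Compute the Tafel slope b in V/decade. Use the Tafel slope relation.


Apply the Tafel slope relation: b = 2.303*R*T/(beta*n*F)
Numerator: 2.303 * 8.314 * 294 = 5629.26
Denominator: 0.3 * 2 * 96485 = 57891.0
b = 5629.26 / 57891.0 = 0.0972 V/decade

0.0972 V/decade


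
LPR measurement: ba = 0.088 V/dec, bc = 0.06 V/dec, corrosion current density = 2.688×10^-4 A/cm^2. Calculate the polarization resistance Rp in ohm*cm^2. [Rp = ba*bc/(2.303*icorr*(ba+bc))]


Apply the Stern-Geary equation: Rp = ba*bc / (2.303*icorr*(ba+bc))
ba*bc = 0.088*0.06 = 0.00528
ba+bc = 0.148; 2.303*icorr*(ba+bc) = 2.303*2.688×10^-4*0.148 = 9.1618867×10^-5
Rp = 0.00528 / 9.1618867×10^-5 = 57.6 ohm*cm^2

57.6 ohm*cm^2


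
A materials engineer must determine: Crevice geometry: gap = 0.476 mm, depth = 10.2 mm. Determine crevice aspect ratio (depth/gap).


Aspect ratio = depth / gap
Ratio = 10.2 / 0.476 = 21.4

21.4


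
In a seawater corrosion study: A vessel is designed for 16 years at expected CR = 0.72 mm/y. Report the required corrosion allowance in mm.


Corrosion allowance = CR × design life
CA = 0.72 * 16 = 11.52 mm

11.52 mm


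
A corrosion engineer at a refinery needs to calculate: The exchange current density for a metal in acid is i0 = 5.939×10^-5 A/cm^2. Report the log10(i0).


i0 = 5.939×10^-5 A/cm^2
log10(i0) = -4.226

-4.226


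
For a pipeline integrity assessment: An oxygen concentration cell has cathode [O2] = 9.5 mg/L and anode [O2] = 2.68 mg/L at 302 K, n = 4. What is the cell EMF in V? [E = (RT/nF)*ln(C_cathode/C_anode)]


Apply the Nernst concentration-cell relation: E = (RT/nF)*ln(C_cathode/C_anode)
RT/nF = 8.314*302/(4*96485) = 0.00650575 V
ln(9.5/2.68) = 1.26548
E = 0.00650575 * 1.26548 = 0.00823 V

0.00823 V


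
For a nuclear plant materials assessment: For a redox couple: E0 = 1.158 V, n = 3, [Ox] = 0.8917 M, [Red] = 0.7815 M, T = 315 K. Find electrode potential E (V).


Apply the Nernst equation: E = E0 + (RT/nF)*ln([Ox]/[Red])
Step 1: RT/nF = 8.314*315/(3*96485) = 0.00904773 V
Step 2: [Ox]/[Red] = 0.8917/0.7815 = 1.141011
Step 3: ln(1.141011) = 0.131915
Step 4: correction = 0.00904773 * 0.131915 = 0.0012 V
E = 1.158 + 0.0012 = 1.1592 V

1.1592 V


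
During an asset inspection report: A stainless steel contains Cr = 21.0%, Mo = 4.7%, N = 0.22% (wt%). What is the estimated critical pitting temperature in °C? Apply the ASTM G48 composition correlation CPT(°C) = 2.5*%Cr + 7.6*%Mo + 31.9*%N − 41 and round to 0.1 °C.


Apply the ASTM G48 empirical CPT estimate: CPT(°C) = 2.5*%Cr + 7.6*%Mo + 31.9*%N − 41
2.5*21.0 = 52.5; 7.6*4.7 = 35.72; 31.9*0.22 = 7.018
CPT = 52.5 + 35.72 + 7.018 − 41 = 54.238 °C
Rounded to 0.1 °C: CPT ≈ 54.2 °C

54.2 °C


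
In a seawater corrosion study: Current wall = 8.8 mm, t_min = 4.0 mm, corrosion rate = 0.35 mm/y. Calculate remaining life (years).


Apply the remaining-life relation: RL = (t_current − t_min) / CR
RL = (8.8 − 4.0) / 0.35 = 4.8 / 0.35 = 13.7 years

13.7 years


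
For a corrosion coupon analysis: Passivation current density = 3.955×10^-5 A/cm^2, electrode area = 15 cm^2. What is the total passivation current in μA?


I = i_pass * A, then convert A → μA (×10^6)
I = 3.955×10^-5 * 15 * 10^6 = 593.25 μA

593.25 μA


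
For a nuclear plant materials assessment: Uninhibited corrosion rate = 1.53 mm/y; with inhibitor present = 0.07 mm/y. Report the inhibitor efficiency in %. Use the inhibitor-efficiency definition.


Apply the inhibitor-efficiency definition: IE = (CR_blank − CR_inh)/CR_blank × 100
IE = (1.53 − 0.07) / 1.53 × 100
IE = 1.46 / 1.53 × 100 = 95.4 %

95.4 %


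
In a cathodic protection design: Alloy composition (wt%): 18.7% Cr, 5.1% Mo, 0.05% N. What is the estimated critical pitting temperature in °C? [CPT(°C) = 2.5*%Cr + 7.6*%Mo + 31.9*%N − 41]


Apply the ASTM G48 empirical CPT estimate: CPT(°C) = 2.5*%Cr + 7.6*%Mo + 31.9*%N − 41
2.5*18.7 = 46.75; 7.6*5.1 = 38.76; 31.9*0.05 = 1.595
CPT = 46.75 + 38.76 + 1.595 − 41 = 46.105 °C
Rounded to 0.1 °C: CPT ≈ 46.1 °C

46.1 °C


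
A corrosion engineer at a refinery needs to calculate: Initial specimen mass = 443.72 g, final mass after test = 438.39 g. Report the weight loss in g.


Weight loss = initial − final
WL = 443.72 − 438.39 = 5.33 g

5.33 g


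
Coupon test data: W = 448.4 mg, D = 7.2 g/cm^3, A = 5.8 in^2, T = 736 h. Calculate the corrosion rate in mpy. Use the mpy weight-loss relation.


Apply the mpy weight-loss relation: CR = 534 * W / (D * A * T)
Numerator: 534 * 448.4 = 239445.6
Denominator: 7.2 * 5.8 * 736 = 30735.36
CR = 239445.6 / 30735.36 = 7.79056 mpy

7.79056 mpy


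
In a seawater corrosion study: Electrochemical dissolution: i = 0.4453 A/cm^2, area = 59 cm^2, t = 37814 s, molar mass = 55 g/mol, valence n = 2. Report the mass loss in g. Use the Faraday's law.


Apply Faraday's law: m = i*A*t*M / (n*F)
Total charge passed Q = i*A*t = 0.4453*59*37814 = 993475.8778 C
m = Q*M/(n*F) = 993475.8778*55/(2*96485) = 283.1589 g

283.1589 g


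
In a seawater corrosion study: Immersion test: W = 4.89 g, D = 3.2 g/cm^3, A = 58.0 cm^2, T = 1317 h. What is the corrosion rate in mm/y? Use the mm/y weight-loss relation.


Apply the mm/y weight-loss relation: CR = 87600 * W / (D * A * T)
Numerator: 87600 * 4.89 = 428364.0
Denominator: 3.2 * 58.0 * 1317 = 244435.2
CR = 428364.0 / 244435.2 = 1.75246 mm/y

1.75246 mm/y


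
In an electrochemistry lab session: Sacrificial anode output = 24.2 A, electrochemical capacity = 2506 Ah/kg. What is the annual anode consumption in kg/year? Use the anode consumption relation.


Annual consumption = current * hours per year / capacity
Rate = 24.2 * 8760 / 2506 = 84.6 kg/year

84.6 kg/year


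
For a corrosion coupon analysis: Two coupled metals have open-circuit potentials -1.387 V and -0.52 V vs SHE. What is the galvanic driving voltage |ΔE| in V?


Driving voltage is the absolute potential difference.
|ΔE| = |-1.387 − (-0.52)| = 0.867 V

0.867 V


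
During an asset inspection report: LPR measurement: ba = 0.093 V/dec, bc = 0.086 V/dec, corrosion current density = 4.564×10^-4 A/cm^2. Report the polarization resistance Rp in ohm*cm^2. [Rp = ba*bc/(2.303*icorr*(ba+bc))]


Apply the Stern-Geary equation: Rp = ba*bc / (2.303*icorr*(ba+bc))
ba*bc = 0.093*0.086 = 0.007998
ba+bc = 0.179; 2.303*icorr*(ba+bc) = 2.303*4.564×10^-4*0.179 = 1.8814497×10^-4
Rp = 0.007998 / 1.8814497×10^-4 = 42.51 ohm*cm^2

42.51 ohm*cm^2


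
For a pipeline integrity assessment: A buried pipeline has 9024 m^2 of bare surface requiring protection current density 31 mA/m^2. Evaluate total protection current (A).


I = area * current density, then convert mA → A (÷1000)
I = 9024 * 31 / 1000 = 279.74 A

279.74 A


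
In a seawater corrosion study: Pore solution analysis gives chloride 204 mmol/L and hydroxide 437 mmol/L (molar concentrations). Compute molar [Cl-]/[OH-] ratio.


Threshold parameter = [Cl-] / [OH-] (molar basis; both in mmol/L, so units cancel)
Ratio = 204 / 437 = 0.47

0.47


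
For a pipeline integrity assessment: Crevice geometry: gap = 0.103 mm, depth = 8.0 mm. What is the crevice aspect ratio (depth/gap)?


Aspect ratio = depth / gap
Ratio = 8.0 / 0.103 = 77.7

77.7


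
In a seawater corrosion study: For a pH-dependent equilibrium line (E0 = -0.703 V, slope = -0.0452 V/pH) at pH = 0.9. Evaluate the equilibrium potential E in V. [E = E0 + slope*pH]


Apply the Pourbaix line equation: E = E0 + slope*pH
E = -0.703 + (-0.0452)*0.9 = -0.703 + (-0.04068) = -0.74368 V
Rounded to 4 decimal places: E = -0.7437 V

-0.7437 V


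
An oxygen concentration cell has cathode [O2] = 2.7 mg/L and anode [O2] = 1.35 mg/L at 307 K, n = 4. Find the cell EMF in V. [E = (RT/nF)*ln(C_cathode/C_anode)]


Apply the Nernst concentration-cell relation: E = (RT/nF)*ln(C_cathode/C_anode)
RT/nF = 8.314*307/(4*96485) = 0.00661346 V
ln(2.7/1.35) = 0.69315
E = 0.00661346 * 0.69315 = 0.00458 V

0.00458 V


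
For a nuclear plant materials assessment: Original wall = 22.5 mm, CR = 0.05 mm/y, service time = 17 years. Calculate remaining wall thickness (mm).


Remaining wall = original − CR × time
t = 22.5 − 0.05*17 = 22.5 − 0.85 = 21.65 mm

21.65 mm


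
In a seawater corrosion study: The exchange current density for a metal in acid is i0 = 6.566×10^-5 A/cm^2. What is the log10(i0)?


i0 = 6.566×10^-5 A/cm^2
log10(i0) = -4.183

-4.183


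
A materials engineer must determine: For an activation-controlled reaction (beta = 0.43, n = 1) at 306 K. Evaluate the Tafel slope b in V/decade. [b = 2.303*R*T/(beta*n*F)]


Apply the Tafel slope relation: b = 2.303*R*T/(beta*n*F)
Numerator: 2.303 * 8.314 * 306 = 5859.03
Denominator: 0.43 * 1 * 96485 = 41488.55
b = 5859.03 / 41488.55 = 0.141 V/decade

0.141 V/decade


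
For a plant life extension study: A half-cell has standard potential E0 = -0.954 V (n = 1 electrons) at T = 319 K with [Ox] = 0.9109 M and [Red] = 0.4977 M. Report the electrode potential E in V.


Apply the Nernst equation: E = E0 + (RT/nF)*ln([Ox]/[Red])
Step 1: RT/nF = 8.314*319/(1*96485) = 0.02748786 V
Step 2: [Ox]/[Red] = 0.9109/0.4977 = 1.830219
Step 3: ln(1.830219) = 0.604436
Step 4: correction = 0.02748786 * 0.604436 = 0.0166 V
E = -0.954 + 0.0166 = -0.9374 V

-0.9374 V


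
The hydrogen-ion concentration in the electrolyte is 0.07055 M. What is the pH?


pH = −log10[H+]
pH = −log10(0.07055) = 1.15

1.15


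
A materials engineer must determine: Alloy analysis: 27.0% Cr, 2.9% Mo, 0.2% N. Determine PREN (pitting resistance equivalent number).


Apply the PREN formula: PREN = Cr + 3.3*Mo + 16*N
PREN = 27.0 + 3.3*2.9 + 16*0.2
PREN = 27.0 + 9.57 + 3.2 = 39.77

39.77


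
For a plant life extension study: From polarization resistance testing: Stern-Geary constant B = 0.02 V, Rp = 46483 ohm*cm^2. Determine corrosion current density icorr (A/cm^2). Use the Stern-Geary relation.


Apply the Stern-Geary relation: icorr = B / Rp
icorr = 0.02 / 46483 = 4.303×10^-7 A/cm^2

4.303×10^-7 A/cm^2


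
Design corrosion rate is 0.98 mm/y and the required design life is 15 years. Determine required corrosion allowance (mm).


Corrosion allowance = CR × design life
CA = 0.98 * 15 = 14.7 mm

14.7 mm


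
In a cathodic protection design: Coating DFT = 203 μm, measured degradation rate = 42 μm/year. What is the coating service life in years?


Service life = thickness / degradation rate
Life = 203 / 42 = 4.8 years

4.8 years


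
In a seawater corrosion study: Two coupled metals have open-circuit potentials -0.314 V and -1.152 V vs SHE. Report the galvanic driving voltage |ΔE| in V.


Driving voltage is the absolute potential difference.
|ΔE| = |-0.314 − (-1.152)| = 0.838 V

0.838 V


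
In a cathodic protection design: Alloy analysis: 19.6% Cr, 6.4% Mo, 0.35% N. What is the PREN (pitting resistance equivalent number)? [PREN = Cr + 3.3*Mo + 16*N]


Apply the PREN formula: PREN = Cr + 3.3*Mo + 16*N
PREN = 19.6 + 3.3*6.4 + 16*0.35
PREN = 19.6 + 21.12 + 5.6 = 46.32

46.32


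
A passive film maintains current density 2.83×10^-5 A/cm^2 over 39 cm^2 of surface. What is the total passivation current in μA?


I = i_pass * A, then convert A → μA (×10^6)
I = 2.83×10^-5 * 39 * 10^6 = 1103.7 μA

1103.7 μA


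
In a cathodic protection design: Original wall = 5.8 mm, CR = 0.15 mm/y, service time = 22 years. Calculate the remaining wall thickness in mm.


Remaining wall = original − CR × time
t = 5.8 − 0.15*22 = 5.8 − 3.3 = 2.5 mm

2.5 mm


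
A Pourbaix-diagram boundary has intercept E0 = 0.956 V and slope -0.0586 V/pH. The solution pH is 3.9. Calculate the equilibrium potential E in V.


Apply the Pourbaix line equation: E = E0 + slope*pH
E = 0.956 + (-0.0586)*3.9 = 0.956 + (-0.22854) = 0.72746 V
Rounded to 4 decimal places: E = 0.7275 V

0.7275 V


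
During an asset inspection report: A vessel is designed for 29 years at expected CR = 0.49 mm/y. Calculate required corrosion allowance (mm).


Corrosion allowance = CR × design life
CA = 0.49 * 29 = 14.21 mm

14.21 mm


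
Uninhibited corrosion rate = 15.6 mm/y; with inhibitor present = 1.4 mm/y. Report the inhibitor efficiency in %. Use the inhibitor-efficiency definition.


Apply the inhibitor-efficiency definition: IE = (CR_blank − CR_inh)/CR_blank × 100
IE = (15.6 − 1.4) / 15.6 × 100
IE = 14.2 / 15.6 × 100 = 91.0 %

91.0 %


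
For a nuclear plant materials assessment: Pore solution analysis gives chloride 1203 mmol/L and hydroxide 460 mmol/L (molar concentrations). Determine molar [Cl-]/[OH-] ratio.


Threshold parameter = [Cl-] / [OH-] (molar basis; both in mmol/L, so units cancel)
Ratio = 1203 / 460 = 2.62

2.62


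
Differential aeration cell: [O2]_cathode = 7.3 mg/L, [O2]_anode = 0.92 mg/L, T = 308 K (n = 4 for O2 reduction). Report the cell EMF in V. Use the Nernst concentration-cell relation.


Apply the Nernst concentration-cell relation: E = (RT/nF)*ln(C_cathode/C_anode)
RT/nF = 8.314*308/(4*96485) = 0.006635 V
ln(7.3/0.92) = 2.07126
E = 0.006635 * 2.07126 = 0.01374 V

0.01374 V


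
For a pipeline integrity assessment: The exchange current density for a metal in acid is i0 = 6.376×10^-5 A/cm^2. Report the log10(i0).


i0 = 6.376×10^-5 A/cm^2
log10(i0) = -4.195

-4.195


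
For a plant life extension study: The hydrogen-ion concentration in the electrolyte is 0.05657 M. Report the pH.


pH = −log10[H+]
pH = −log10(0.05657) = 1.25

1.25


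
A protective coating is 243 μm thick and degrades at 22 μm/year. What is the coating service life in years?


Service life = thickness / degradation rate
Life = 243 / 22 = 11.0 years

11.0 years


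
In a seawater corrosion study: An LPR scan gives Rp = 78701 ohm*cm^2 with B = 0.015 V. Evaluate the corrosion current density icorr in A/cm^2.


Apply the Stern-Geary relation: icorr = B / Rp
icorr = 0.015 / 78701 = 1.906×10^-7 A/cm^2

1.906×10^-7 A/cm^2


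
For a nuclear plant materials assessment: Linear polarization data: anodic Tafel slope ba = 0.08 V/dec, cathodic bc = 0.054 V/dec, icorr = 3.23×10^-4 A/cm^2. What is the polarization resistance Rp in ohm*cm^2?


Apply the Stern-Geary equation: Rp = ba*bc / (2.303*icorr*(ba+bc))
ba*bc = 0.08*0.054 = 0.00432
ba+bc = 0.134; 2.303*icorr*(ba+bc) = 2.303*3.23×10^-4*0.134 = 9.9678446×10^-5
Rp = 0.00432 / 9.9678446×10^-5 = 43.3 ohm*cm^2

43.3 ohm*cm^2


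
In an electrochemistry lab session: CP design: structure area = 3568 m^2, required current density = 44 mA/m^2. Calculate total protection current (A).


I = area * current density, then convert mA → A (÷1000)
I = 3568 * 44 / 1000 = 156.99 A

156.99 A


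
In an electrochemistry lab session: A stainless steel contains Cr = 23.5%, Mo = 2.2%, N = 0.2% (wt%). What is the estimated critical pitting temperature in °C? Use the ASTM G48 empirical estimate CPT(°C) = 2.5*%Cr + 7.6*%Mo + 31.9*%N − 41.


Apply the ASTM G48 empirical CPT estimate: CPT(°C) = 2.5*%Cr + 7.6*%Mo + 31.9*%N − 41
2.5*23.5 = 58.75; 7.6*2.2 = 16.72; 31.9*0.2 = 6.38
CPT = 58.75 + 16.72 + 6.38 − 41 = 40.85 °C
Rounded to 0.1 °C: CPT ≈ 40.9 °C

40.9 °C


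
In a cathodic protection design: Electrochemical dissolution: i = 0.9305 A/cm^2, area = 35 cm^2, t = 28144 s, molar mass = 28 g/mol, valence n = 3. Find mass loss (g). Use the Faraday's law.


Apply Faraday's law: m = i*A*t*M / (n*F)
Total charge passed Q = i*A*t = 0.9305*35*28144 = 916579.72 C
m = Q*M/(n*F) = 916579.72*28/(3*96485) = 88.664 g

88.664 g


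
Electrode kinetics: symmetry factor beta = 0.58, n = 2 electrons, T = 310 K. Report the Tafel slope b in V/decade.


Apply the Tafel slope relation: b = 2.303*R*T/(beta*n*F)
Numerator: 2.303 * 8.314 * 310 = 5935.61
Denominator: 0.58 * 2 * 96485 = 111922.6
b = 5935.61 / 111922.6 = 0.053 V/decade

0.053 V/decade


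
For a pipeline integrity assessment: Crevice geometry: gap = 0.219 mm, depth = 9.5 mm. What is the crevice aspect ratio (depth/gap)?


Aspect ratio = depth / gap
Ratio = 9.5 / 0.219 = 43.4

43.4


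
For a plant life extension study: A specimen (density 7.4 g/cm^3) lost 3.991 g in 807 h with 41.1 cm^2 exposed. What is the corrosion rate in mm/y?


Apply the mm/y weight-loss relation: CR = 87600 * W / (D * A * T)
Numerator: 87600 * 3.991 = 349611.6
Denominator: 7.4 * 41.1 * 807 = 245440.98
CR = 349611.6 / 245440.98 = 1.42442 mm/y

1.42442 mm/y


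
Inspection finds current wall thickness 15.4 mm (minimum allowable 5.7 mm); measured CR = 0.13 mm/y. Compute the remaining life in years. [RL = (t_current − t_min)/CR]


Apply the remaining-life relation: RL = (t_current − t_min) / CR
RL = (15.4 − 5.7) / 0.13 = 9.7 / 0.13 = 74.6 years

74.6 years


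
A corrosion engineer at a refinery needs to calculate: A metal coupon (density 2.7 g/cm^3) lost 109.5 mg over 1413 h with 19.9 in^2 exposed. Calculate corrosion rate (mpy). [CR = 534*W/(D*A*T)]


Apply the mpy weight-loss relation: CR = 534 * W / (D * A * T)
Numerator: 534 * 109.5 = 58473.0
Denominator: 2.7 * 19.9 * 1413 = 75920.49
CR = 58473.0 / 75920.49 = 0.77019 mpy

0.77019 mpy


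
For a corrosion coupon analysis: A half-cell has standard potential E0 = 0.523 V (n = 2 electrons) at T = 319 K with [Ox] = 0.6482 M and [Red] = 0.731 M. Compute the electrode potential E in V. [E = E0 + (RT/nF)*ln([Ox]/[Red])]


Apply the Nernst equation: E = E0 + (RT/nF)*ln([Ox]/[Red])
Step 1: RT/nF = 8.314*319/(2*96485) = 0.01374393 V
Step 2: [Ox]/[Red] = 0.6482/0.731 = 0.886731
Step 3: ln(0.886731) = -0.120214
Step 4: correction = 0.01374393 * -0.120214 = -0.0017 V
E = 0.523 + -0.0017 = 0.5213 V

0.5213 V


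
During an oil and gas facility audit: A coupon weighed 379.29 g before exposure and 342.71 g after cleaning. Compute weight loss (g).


Weight loss = initial − final
WL = 379.29 − 342.71 = 36.58 g

36.58 g


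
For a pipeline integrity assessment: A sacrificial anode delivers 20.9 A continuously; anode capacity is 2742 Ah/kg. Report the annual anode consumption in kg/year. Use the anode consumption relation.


Annual consumption = current * hours per year / capacity
Rate = 20.9 * 8760 / 2742 = 66.8 kg/year

66.8 kg/year


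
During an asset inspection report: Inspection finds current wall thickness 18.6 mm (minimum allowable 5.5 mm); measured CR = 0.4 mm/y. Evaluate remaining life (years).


Apply the remaining-life relation: RL = (t_current − t_min) / CR
RL = (18.6 − 5.5) / 0.4 = 13.1 / 0.4 = 32.8 years

32.8 years


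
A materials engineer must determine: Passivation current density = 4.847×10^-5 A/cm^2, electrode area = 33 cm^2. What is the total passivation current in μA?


I = i_pass * A, then convert A → μA (×10^6)
I = 4.847×10^-5 * 33 * 10^6 = 1599.51 μA

1599.51 μA


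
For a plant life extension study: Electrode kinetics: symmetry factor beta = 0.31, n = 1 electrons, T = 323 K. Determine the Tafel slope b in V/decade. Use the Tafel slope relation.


Apply the Tafel slope relation: b = 2.303*R*T/(beta*n*F)
Numerator: 2.303 * 8.314 * 323 = 6184.53
Denominator: 0.31 * 1 * 96485 = 29910.35
b = 6184.53 / 29910.35 = 0.207 V/decade

0.207 V/decade


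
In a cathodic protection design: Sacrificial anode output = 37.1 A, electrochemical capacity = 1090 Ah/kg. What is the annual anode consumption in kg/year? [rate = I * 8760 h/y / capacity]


Annual consumption = current * hours per year / capacity
Rate = 37.1 * 8760 / 1090 = 298.2 kg/year

298.2 kg/year


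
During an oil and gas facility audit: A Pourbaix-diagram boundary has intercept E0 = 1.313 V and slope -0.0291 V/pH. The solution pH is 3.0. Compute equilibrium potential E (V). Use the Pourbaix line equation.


Apply the Pourbaix line equation: E = E0 + slope*pH
E = 1.313 + (-0.0291)*3.0 = 1.313 + (-0.0873) = 1.2257 V
Rounded to 3 decimal places: E = 1.226 V

1.226 V


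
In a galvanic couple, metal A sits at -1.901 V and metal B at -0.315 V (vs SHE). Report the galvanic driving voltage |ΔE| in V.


Driving voltage is the absolute potential difference.
|ΔE| = |-1.901 − (-0.315)| = 1.586 V

1.586 V


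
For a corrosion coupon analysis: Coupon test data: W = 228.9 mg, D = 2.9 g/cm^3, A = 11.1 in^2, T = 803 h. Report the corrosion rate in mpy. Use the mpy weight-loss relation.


Apply the mpy weight-loss relation: CR = 534 * W / (D * A * T)
Numerator: 534 * 228.9 = 122232.6
Denominator: 2.9 * 11.1 * 803 = 25848.57
CR = 122232.6 / 25848.57 = 4.7288 mpy

4.7288 mpy


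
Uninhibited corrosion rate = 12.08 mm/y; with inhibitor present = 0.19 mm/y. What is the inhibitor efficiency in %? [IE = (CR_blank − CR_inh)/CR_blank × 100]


Apply the inhibitor-efficiency definition: IE = (CR_blank − CR_inh)/CR_blank × 100
IE = (12.08 − 0.19) / 12.08 × 100
IE = 11.89 / 12.08 × 100 = 98.4 %

98.4 %


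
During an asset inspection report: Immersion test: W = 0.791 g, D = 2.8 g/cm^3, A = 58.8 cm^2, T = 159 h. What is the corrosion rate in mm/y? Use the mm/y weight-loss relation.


Apply the mm/y weight-loss relation: CR = 87600 * W / (D * A * T)
Numerator: 87600 * 0.791 = 69291.6
Denominator: 2.8 * 58.8 * 159 = 26177.76
CR = 69291.6 / 26177.76 = 2.647 mm/y

2.647 mm/y


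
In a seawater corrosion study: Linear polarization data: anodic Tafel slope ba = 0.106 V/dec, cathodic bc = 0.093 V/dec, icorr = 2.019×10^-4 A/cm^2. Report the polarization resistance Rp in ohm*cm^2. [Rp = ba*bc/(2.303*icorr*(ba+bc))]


Apply the Stern-Geary equation: Rp = ba*bc / (2.303*icorr*(ba+bc))
ba*bc = 0.106*0.093 = 0.009858
ba+bc = 0.199; 2.303*icorr*(ba+bc) = 2.303*2.019×10^-4*0.199 = 9.2530164×10^-5
Rp = 0.009858 / 9.2530164×10^-5 = 106.5 ohm*cm^2

106.5 ohm*cm^2


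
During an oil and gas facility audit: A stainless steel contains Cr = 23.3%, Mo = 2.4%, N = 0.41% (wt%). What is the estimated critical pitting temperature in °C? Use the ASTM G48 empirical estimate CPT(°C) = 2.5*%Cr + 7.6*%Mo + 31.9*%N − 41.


Apply the ASTM G48 empirical CPT estimate: CPT(°C) = 2.5*%Cr + 7.6*%Mo + 31.9*%N − 41
2.5*23.3 = 58.25; 7.6*2.4 = 18.24; 31.9*0.41 = 13.079
CPT = 58.25 + 18.24 + 13.079 − 41 = 48.569 °C
Rounded to 0.1 °C: CPT ≈ 48.6 °C

48.6 °C


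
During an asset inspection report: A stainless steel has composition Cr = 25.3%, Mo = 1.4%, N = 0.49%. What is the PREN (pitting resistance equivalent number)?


Apply the PREN formula: PREN = Cr + 3.3*Mo + 16*N
PREN = 25.3 + 3.3*1.4 + 16*0.49
PREN = 25.3 + 4.62 + 7.84 = 37.76

37.76


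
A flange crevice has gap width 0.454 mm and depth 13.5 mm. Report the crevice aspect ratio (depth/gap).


Aspect ratio = depth / gap
Ratio = 13.5 / 0.454 = 29.7

29.7


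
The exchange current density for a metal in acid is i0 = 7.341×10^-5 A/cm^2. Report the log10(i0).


i0 = 7.341×10^-5 A/cm^2
log10(i0) = -4.134

-4.134


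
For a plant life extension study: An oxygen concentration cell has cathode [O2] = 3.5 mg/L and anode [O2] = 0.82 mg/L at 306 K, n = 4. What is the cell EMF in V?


Apply the Nernst concentration-cell relation: E = (RT/nF)*ln(C_cathode/C_anode)
RT/nF = 8.314*306/(4*96485) = 0.00659192 V
ln(3.5/0.82) = 1.45121
E = 0.00659192 * 1.45121 = 0.00957 V

0.00957 V


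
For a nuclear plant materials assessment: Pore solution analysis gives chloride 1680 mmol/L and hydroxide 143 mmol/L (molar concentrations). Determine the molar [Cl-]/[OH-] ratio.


Threshold parameter = [Cl-] / [OH-] (molar basis; both in mmol/L, so units cancel)
Ratio = 1680 / 143 = 11.75

11.75


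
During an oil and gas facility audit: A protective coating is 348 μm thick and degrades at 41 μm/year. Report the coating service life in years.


Service life = thickness / degradation rate
Life = 348 / 41 = 8.5 years

8.5 years


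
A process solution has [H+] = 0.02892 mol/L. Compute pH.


pH = −log10[H+]
pH = −log10(0.02892) = 1.54

1.54


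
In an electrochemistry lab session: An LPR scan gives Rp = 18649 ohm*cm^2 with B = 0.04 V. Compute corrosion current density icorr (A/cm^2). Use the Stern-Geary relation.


Apply the Stern-Geary relation: icorr = B / Rp
icorr = 0.04 / 18649 = 2.145×10^-6 A/cm^2

2.145×10^-6 A/cm^2


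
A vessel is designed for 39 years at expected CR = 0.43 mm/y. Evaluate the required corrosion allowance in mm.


Corrosion allowance = CR × design life
CA = 0.43 * 39 = 16.77 mm

16.77 mm


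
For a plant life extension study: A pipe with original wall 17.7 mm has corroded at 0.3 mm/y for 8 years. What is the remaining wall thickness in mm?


Remaining wall = original − CR × time
t = 17.7 − 0.3*8 = 17.7 − 2.4 = 15.3 mm

15.3 mm


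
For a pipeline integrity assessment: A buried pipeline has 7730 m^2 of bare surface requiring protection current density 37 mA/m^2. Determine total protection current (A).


I = area * current density, then convert mA → A (÷1000)
I = 7730 * 37 / 1000 = 286.01 A

286.01 A


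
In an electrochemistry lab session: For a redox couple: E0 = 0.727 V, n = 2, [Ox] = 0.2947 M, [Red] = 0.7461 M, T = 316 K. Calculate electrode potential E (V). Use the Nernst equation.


Apply the Nernst equation: E = E0 + (RT/nF)*ln([Ox]/[Red])
Step 1: RT/nF = 8.314*316/(2*96485) = 0.01361468 V
Step 2: [Ox]/[Red] = 0.2947/0.7461 = 0.394987
Step 3: ln(0.394987) = -0.928902
Step 4: correction = 0.01361468 * -0.928902 = -0.0126 V
E = 0.727 + -0.0126 = 0.7144 V

0.7144 V


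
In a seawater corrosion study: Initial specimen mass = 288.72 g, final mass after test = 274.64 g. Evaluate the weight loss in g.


Weight loss = initial − final
WL = 288.72 − 274.64 = 14.08 g

14.08 g


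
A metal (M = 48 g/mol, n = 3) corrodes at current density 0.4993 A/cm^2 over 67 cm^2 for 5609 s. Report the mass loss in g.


Apply Faraday's law: m = i*A*t*M / (n*F)
Total charge passed Q = i*A*t = 0.4993*67*5609 = 187638.4379 C
m = Q*M/(n*F) = 187638.4379*48/(3*96485) = 31.11587 g

31.11587 g


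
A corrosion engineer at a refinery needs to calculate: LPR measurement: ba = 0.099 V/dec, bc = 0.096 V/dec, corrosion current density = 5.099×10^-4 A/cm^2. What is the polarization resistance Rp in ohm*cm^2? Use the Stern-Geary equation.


Apply the Stern-Geary equation: Rp = ba*bc / (2.303*icorr*(ba+bc))
ba*bc = 0.099*0.096 = 0.009504
ba+bc = 0.195; 2.303*icorr*(ba+bc) = 2.303*5.099×10^-4*0.195 = 2.2898844×10^-4
Rp = 0.009504 / 2.2898844×10^-4 = 41.5 ohm*cm^2

41.5 ohm*cm^2


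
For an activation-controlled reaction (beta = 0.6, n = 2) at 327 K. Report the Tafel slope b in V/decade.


Apply the Tafel slope relation: b = 2.303*R*T/(beta*n*F)
Numerator: 2.303 * 8.314 * 327 = 6261.12
Denominator: 0.6 * 2 * 96485 = 115782.0
b = 6261.12 / 115782.0 = 0.054 V/decade

0.054 V/decade


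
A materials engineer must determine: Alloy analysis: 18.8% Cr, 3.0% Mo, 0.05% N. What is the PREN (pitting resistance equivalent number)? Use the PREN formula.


Apply the PREN formula: PREN = Cr + 3.3*Mo + 16*N
PREN = 18.8 + 3.3*3.0 + 16*0.05
PREN = 18.8 + 9.9 + 0.8 = 29.5

29.5


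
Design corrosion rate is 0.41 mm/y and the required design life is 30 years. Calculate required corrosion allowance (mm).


Corrosion allowance = CR × design life
CA = 0.41 * 30 = 12.3 mm

12.3 mm
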